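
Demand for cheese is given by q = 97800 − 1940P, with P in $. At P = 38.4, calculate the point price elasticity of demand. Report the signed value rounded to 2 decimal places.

dq/dP = −1940. At P = 38.4, q = 97800 − 1940(38.4) = 23304.
Ed = (dq/dP)·(P/q) = −1940 × (38.4/23304) = -3.1967…

-3.20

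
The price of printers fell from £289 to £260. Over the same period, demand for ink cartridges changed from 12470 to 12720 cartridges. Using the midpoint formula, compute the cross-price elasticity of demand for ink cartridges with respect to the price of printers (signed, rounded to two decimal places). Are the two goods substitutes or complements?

%ΔQ_{ink cartridges} = (12720 − 12470)/avg = 250/12595 = 0.019849…
%ΔP_{printers} = (260 − 289)/avg = -29/274.5 = -0.105646…
E_cross = (250/12595) / (-29/274.5) = -0.1878…
E_cross < 0 ⇒ the goods are complements.

-0.19; complements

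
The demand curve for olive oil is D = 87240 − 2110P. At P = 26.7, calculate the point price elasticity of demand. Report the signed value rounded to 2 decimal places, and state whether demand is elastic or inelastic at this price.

dD/dP = −2110. At P = 26.7, D = 87240 − 2110(26.7) = 30903.
Ed = (dD/dP)·(P/D) = −2110 × (26.7/30903) = -1.8230…
|Ed| = 1.82 > 1, so demand is elastic.

-1.82; elastic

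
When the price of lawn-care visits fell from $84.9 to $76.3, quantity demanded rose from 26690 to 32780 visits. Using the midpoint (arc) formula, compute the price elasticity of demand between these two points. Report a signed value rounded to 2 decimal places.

%ΔQ = (32780 − 26690) / [(26690 + 32780)/2] = 6090/29735 = 0.204809…
%ΔP = (76.3 − 84.9) / [(84.9 + 76.3)/2] = -8.6/80.6 = -0.106699…
Arc Ed = %ΔQ / %ΔP = (6090/29735) / (-8.6/80.6) = -1.9194…

-1.92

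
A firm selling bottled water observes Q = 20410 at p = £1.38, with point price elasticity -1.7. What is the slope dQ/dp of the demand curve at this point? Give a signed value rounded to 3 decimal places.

Ed = (dQ/dp)·(p/Q) ⇒ dQ/dp = Ed·Q/p = (-1.7)·20410/1.38 = -25142.75362…

-25142.754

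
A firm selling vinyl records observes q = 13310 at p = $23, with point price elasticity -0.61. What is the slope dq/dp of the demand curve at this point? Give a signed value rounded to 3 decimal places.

Ed = (dq/dp)·(p/q) ⇒ dq/dp = Ed·q/p = (-0.61)·13310/23 = -353.00434…

-353.004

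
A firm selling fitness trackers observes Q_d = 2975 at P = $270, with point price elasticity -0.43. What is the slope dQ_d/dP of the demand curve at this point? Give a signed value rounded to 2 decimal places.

Ed = (dQ_d/dP)·(P/Q_d) ⇒ dQ_d/dP = Ed·Q_d/P = (-0.43)·2975/270 = -4.7379…

-4.74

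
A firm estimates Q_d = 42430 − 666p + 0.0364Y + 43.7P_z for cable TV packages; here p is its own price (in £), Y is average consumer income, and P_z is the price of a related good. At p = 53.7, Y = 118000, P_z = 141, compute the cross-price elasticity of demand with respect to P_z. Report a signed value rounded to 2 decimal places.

0.36

At the given values, Q_d = 42430 − 666(53.7) + 0.0364(118000) + 43.7(141) = 17122.7.
∂Q_d/∂P_z = 43.7.
E = (43.7) × (141/17122.7) = 0.3598…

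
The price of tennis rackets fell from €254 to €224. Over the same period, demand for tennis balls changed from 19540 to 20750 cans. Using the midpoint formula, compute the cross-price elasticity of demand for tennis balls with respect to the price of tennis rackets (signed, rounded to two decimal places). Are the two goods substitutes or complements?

%ΔQ_{tennis balls} = (20750 − 19540)/avg = 1210/20145 = 0.060064…
%ΔP_{tennis rackets} = (224 − 254)/avg = -30/239 = -0.125523…
E_cross = (1210/20145) / (-30/239) = -0.4785…
E_cross < 0 ⇒ the goods are complements.

-0.48; complements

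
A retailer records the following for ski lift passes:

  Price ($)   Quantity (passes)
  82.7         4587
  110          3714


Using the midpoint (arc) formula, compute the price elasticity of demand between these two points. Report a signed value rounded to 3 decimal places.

%ΔQ = (3714 − 4587) / [(4587 + 3714)/2] = -873/4150.5 = -0.210336…
%ΔP = (110 − 82.7) / [(82.7 + 110)/2] = 27.3/96.35 = 0.283341…
Arc Ed = %ΔQ / %ΔP = (-873/4150.5) / (27.3/96.35) = -0.74234…

-0.742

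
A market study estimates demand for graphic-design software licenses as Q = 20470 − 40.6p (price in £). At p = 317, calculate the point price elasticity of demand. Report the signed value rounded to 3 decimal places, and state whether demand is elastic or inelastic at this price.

dQ/dp = −40.6. At p = 317, Q = 20470 − 40.6(317) = 7599.8.
Ed = (dQ/dp)·(p/Q) = −40.6 × (317/7599.8) = -1.69349…
|Ed| = 1.693 > 1, so demand is elastic.

-1.693; elastic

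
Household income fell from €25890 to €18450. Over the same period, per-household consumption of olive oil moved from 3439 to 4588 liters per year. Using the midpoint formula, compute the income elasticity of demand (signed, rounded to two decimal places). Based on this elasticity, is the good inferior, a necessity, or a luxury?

%ΔQ = (4588 − 3439)/[( 3439 + 4588)/2] = 1149/4013.5 = 0.286283…
%ΔIncome = (18450 − 25890)/[( 25890 + 18450)/2] = -7440/22170 = -0.335588…
E_income = (1149/4013.5) / (-7440/22170) = -0.8530…
E_income < 0 ⇒ inferior good.

-0.85; inferior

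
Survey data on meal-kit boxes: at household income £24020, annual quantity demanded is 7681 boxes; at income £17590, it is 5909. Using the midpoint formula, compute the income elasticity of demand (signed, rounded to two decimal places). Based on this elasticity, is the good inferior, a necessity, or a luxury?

0.84; necessity

%ΔQ = (5909 − 7681)/[( 7681 + 5909)/2] = -1772/6795 = -0.260779…
%ΔIncome = (17590 − 24020)/[( 24020 + 17590)/2] = -6430/20805 = -0.309060…
E_income = (-1772/6795) / (-6430/20805) = 0.8437…
0 < E_income < 1 ⇒ normal good, necessity.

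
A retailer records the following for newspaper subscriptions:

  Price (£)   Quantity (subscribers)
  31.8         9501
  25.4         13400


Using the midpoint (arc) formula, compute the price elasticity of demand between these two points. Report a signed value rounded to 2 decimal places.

%ΔQ = (13400 − 9501) / [(9501 + 13400)/2] = 3899/11450.5 = 0.340509…
%ΔP = (25.4 − 31.8) / [(31.8 + 25.4)/2] = -6.4/28.6 = -0.223776…
Arc Ed = %ΔQ / %ΔP = (3899/11450.5) / (-6.4/28.6) = -1.5216…

-1.52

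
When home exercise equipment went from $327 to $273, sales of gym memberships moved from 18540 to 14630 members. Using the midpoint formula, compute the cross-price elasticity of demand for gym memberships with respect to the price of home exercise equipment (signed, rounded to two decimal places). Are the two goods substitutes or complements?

%ΔQ_{gym memberships} = (14630 − 18540)/avg = -3910/16585 = -0.235755…
%ΔP_{home exercise equipment} = (273 − 327)/avg = -54/300 = -0.18
E_cross = (-3910/16585) / (-54/300) = 1.3097…
E_cross > 0 ⇒ the goods are substitutes.

1.31; substitutes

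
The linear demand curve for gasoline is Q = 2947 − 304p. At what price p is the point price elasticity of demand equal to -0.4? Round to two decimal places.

Ed = −304p/(2947 − 304p). Set this equal to -0.4:
304p = 0.4·(2947 − 304p) ⇒ 304p(1 + 0.4) = 0.4·2947
p = 0.4·2947 / (304·1.4) = 2.7697…

2.77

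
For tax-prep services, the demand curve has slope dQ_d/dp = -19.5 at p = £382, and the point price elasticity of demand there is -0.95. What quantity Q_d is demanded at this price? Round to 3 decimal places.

7841.053

Ed = (dQ_d/dp)·(p/Q_d) ⇒ Q_d = (dQ_d/dp)·p/Ed = (-19.5)·382/(-0.95) = 7841.05263…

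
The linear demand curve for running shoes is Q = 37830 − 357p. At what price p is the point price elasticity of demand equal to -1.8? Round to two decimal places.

Ed = −357p/(37830 − 357p). Set this equal to -1.8:
357p = 1.8·(37830 − 357p) ⇒ 357p(1 + 1.8) = 1.8·37830
p = 1.8·37830 / (357·2.8) = 68.1212…

68.12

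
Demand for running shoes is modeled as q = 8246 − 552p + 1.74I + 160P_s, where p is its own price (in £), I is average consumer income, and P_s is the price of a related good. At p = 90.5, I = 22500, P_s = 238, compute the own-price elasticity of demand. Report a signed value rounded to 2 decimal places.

-1.41

At the given values, q = 8246 − 552(90.5) + 1.74(22500) + 160(238) = 35520.
∂q/∂p = −552.
E = (-552) × (90.5/35520) = -1.4064…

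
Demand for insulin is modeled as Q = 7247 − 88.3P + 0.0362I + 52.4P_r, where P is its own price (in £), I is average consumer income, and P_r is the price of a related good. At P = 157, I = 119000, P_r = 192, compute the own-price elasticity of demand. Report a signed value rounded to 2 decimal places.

At the given values, Q = 7247 − 88.3(157) + 0.0362(119000) + 52.4(192) = 7752.5.
∂Q/∂P = −88.3.
E = (-88.3) × (157/7752.5) = -1.7882…

-1.79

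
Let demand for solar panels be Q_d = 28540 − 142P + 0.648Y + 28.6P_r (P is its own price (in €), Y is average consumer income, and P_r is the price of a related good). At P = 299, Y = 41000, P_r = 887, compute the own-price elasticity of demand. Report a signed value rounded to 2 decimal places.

-1.12

At the given values, Q_d = 28540 − 142(299) + 0.648(41000) + 28.6(887) = 38018.2.
∂Q_d/∂P = −142.
E = (-142) × (299/38018.2) = -1.1167…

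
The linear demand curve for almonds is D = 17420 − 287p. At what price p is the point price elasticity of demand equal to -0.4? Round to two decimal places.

17.34

Ed = −287p/(17420 − 287p). Set this equal to -0.4:
287p = 0.4·(17420 − 287p) ⇒ 287p(1 + 0.4) = 0.4·17420
p = 0.4·17420 / (287·1.4) = 17.3419…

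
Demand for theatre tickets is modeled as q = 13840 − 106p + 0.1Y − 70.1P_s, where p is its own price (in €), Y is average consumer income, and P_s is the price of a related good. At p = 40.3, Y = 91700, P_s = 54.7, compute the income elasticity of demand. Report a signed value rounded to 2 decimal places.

At the given values, q = 13840 − 106(40.3) + 0.1(91700) − 70.1(54.7) = 14903.73.
∂q/∂Y = 0.1.
E = (0.1) × (91700/14903.73) = 0.6152…

0.62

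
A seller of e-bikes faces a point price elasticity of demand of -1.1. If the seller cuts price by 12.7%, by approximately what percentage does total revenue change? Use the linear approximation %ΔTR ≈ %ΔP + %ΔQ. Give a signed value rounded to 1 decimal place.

%ΔQ ≈ Ed × %ΔP = (-1.1) × (-12.7%) = +13.9700%
%ΔTR ≈ %ΔP + %ΔQ = (-12.7%) + (+13.9700%) = +1.2700%

+1.3%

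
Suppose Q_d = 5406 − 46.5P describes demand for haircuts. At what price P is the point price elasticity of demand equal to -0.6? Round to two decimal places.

43.60

Ed = −46.5P/(5406 − 46.5P). Set this equal to -0.6:
46.5P = 0.6·(5406 − 46.5P) ⇒ 46.5P(1 + 0.6) = 0.6·5406
P = 0.6·5406 / (46.5·1.6) = 43.5967…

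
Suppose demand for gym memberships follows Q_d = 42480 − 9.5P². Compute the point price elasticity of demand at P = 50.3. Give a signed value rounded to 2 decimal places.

dQ_d/dP = −2·9.5·P = -955.7. At P = 50.3, Q_d = 18444.145.
Ed = (dQ_d/dP)·(P/Q_d) = (-955.7) × (50.3/18444.145) = -2.6063…

-2.61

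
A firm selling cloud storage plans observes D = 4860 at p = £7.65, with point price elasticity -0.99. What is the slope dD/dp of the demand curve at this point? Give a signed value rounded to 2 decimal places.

Ed = (dD/dp)·(p/D) ⇒ dD/dp = Ed·D/p = (-0.99)·4860/7.65 = -628.9411…

-628.94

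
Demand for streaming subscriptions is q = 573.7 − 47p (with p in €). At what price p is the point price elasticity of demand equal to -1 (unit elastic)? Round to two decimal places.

6.10

Ed = −47p/(573.7 − 47p). Set this equal to -1:
47p = 1·(573.7 − 47p) ⇒ 47p(1 + 1) = 1·573.7
p = 1·573.7 / (47·2) = 6.1031…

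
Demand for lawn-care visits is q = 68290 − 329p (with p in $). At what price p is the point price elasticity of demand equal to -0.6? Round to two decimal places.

77.84

Ed = −329p/(68290 − 329p). Set this equal to -0.6:
329p = 0.6·(68290 − 329p) ⇒ 329p(1 + 0.6) = 0.6·68290
p = 0.6·68290 / (329·1.6) = 77.8381…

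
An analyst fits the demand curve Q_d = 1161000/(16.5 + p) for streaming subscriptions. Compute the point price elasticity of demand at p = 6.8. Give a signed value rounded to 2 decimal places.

-0.29

dQ_d/dp = −1161000/(16.5 + p)² = -2138.55. At p = 6.8, Q_d = 49828.3.
Ed = (dQ_d/dp)·(p/Q_d) = (-2138.55) × (6.8/49828.3) = -0.2918…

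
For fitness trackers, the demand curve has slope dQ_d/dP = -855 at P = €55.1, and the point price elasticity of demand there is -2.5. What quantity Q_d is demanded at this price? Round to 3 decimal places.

Ed = (dQ_d/dP)·(P/Q_d) ⇒ Q_d = (dQ_d/dP)·P/Ed = (-855)·55.1/(-2.5) = 18844.2

18844.200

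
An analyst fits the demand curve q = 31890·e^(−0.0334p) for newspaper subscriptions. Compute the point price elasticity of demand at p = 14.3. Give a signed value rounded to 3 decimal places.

-0.478

dq/dp = −0.0334·q = -660.653. At p = 14.3, q = 19780.
Ed = (dq/dp)·(p/q) = (-660.653) × (14.3/19780) = -0.47762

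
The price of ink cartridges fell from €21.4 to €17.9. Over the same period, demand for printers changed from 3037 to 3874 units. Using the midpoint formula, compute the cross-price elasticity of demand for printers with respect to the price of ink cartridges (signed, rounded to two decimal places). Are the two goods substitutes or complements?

-1.36; complements

%ΔQ_{printers} = (3874 − 3037)/avg = 837/3455.5 = 0.242222…
%ΔP_{ink cartridges} = (17.9 − 21.4)/avg = -3.5/19.65 = -0.178117…
E_cross = (837/3455.5) / (-3.5/19.65) = -1.3599…
E_cross < 0 ⇒ the goods are complements.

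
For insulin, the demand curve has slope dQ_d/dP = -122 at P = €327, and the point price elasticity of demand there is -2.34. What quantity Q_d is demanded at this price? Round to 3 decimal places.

Ed = (dQ_d/dP)·(P/Q_d) ⇒ Q_d = (dQ_d/dP)·P/Ed = (-122)·327/(-2.34) = 17048.71794…

17048.718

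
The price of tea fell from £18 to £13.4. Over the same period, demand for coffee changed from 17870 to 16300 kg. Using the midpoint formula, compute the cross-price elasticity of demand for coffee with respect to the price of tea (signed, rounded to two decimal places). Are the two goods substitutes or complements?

%ΔQ_{coffee} = (16300 − 17870)/avg = -1570/17085 = -0.091893…
%ΔP_{tea} = (13.4 − 18)/avg = -4.6/15.7 = -0.292993…
E_cross = (-1570/17085) / (-4.6/15.7) = 0.3136…
E_cross > 0 ⇒ the goods are substitutes.

0.31; substitutes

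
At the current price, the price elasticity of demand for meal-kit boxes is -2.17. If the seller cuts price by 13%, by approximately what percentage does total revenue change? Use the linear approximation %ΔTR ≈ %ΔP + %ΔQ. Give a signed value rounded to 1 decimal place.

%ΔQ ≈ Ed × %ΔP = (-2.17) × (-13%) = +28.2100%
%ΔTR ≈ %ΔP + %ΔQ = (-13%) + (+28.2100%) = +15.2100%

+15.2%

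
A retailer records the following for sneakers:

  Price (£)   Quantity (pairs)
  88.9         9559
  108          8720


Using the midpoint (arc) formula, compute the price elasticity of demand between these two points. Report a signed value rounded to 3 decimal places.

-0.473

%ΔQ = (8720 − 9559) / [(9559 + 8720)/2] = -839/9139.5 = -0.091799…
%ΔP = (108 − 88.9) / [(88.9 + 108)/2] = 19.1/98.45 = 0.194007…
Arc Ed = %ΔQ / %ΔP = (-839/9139.5) / (19.1/98.45) = -0.47317…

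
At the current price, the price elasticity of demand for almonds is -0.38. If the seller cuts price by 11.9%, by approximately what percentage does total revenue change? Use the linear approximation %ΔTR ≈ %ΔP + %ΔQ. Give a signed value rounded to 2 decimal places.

-7.38%

%ΔQ ≈ Ed × %ΔP = (-0.38) × (-11.9%) = +4.5220%
%ΔTR ≈ %ΔP + %ΔQ = (-11.9%) + (+4.5220%) = -7.3780%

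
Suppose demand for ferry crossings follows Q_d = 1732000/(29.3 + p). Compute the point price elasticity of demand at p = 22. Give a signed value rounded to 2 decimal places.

dQ_d/dp = −1732000/(29.3 + p)² = -658.132. At p = 22, Q_d = 33762.2.
Ed = (dQ_d/dp)·(p/Q_d) = (-658.132) × (22/33762.2) = -0.4288…

-0.43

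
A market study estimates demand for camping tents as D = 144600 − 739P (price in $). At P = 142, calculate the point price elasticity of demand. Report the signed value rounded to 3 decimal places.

-2.646

dD/dP = −739. At P = 142, D = 144600 − 739(142) = 39662.
Ed = (dD/dP)·(P/D) = −739 × (142/39662) = -2.64580…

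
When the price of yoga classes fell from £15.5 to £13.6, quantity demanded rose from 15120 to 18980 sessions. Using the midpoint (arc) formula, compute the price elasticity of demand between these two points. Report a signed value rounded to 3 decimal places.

-1.734

%ΔQ = (18980 − 15120) / [(15120 + 18980)/2] = 3860/17050 = 0.226392…
%ΔP = (13.6 − 15.5) / [(15.5 + 13.6)/2] = -1.9/14.55 = -0.130584…
Arc Ed = %ΔQ / %ΔP = (3860/17050) / (-1.9/14.55) = -1.73369…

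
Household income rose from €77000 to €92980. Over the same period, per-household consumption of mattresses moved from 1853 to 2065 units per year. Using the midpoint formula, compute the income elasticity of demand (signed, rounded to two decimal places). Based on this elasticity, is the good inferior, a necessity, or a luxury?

%ΔQ = (2065 − 1853)/[( 1853 + 2065)/2] = 212/1959 = 0.108218…
%ΔIncome = (92980 − 77000)/[( 77000 + 92980)/2] = 15980/84990 = 0.188022…
E_income = (212/1959) / (15980/84990) = 0.5755…
0 < E_income < 1 ⇒ normal good, necessity.

0.58; necessity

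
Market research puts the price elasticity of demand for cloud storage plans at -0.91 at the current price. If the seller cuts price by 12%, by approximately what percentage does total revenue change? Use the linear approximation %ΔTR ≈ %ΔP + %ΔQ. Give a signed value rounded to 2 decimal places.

%ΔQ ≈ Ed × %ΔP = (-0.91) × (-12%) = +10.9200%
%ΔTR ≈ %ΔP + %ΔQ = (-12%) + (+10.9200%) = -1.0800%

-1.08%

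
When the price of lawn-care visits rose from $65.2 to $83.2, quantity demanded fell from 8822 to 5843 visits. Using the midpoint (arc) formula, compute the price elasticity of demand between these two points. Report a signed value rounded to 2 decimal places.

-1.67

%ΔQ = (5843 − 8822) / [(8822 + 5843)/2] = -2979/7332.5 = -0.406273…
%ΔP = (83.2 − 65.2) / [(65.2 + 83.2)/2] = 18/74.2 = 0.242587…
Arc Ed = %ΔQ / %ΔP = (-2979/7332.5) / (18/74.2) = -1.6747…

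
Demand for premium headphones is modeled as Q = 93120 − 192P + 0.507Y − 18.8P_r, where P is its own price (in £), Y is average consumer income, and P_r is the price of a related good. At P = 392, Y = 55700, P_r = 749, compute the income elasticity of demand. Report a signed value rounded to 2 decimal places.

At the given values, Q = 93120 − 192(392) + 0.507(55700) − 18.8(749) = 32014.7.
∂Q/∂Y = 0.507.
E = (0.507) × (55700/32014.7) = 0.8820…

0.88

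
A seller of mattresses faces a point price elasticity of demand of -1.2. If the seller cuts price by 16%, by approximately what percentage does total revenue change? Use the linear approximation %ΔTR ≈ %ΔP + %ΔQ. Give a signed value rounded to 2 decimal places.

%ΔQ ≈ Ed × %ΔP = (-1.2) × (-16%) = +19.2000%
%ΔTR ≈ %ΔP + %ΔQ = (-16%) + (+19.2000%) = +3.2000%

+3.20%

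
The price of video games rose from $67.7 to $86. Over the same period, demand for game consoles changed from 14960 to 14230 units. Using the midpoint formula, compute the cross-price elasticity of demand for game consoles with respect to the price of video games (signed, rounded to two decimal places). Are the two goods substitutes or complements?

-0.21; complements

%ΔQ_{game consoles} = (14230 − 14960)/avg = -730/14595 = -0.050017…
%ΔP_{video games} = (86 − 67.7)/avg = 18.3/76.85 = 0.238126…
E_cross = (-730/14595) / (18.3/76.85) = -0.2100…
E_cross < 0 ⇒ the goods are complements.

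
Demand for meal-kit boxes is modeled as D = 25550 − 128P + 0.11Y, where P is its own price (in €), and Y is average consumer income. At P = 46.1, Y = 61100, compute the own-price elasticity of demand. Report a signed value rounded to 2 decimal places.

-0.22

At the given values, D = 25550 − 128(46.1) + 0.11(61100) = 26370.2.
∂D/∂P = −128.
E = (-128) × (46.1/26370.2) = -0.2237…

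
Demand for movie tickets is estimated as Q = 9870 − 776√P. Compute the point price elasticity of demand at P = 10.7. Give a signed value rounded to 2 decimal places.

dQ/dP = −776/(2√P) = -118.615. At P = 10.7, Q = 7331.64.
Ed = (dQ/dP)·(P/Q) = (-118.615) × (10.7/7331.64) = -0.1731…

-0.17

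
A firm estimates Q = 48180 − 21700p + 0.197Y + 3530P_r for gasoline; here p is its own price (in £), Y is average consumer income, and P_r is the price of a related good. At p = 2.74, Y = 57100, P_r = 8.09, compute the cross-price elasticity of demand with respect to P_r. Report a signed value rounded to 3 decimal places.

At the given values, Q = 48180 − 21700(2.74) + 0.197(57100) + 3530(8.09) = 28528.4.
∂Q/∂P_r = 3530.
E = (3530) × (8.09/28528.4) = 1.00102…

1.001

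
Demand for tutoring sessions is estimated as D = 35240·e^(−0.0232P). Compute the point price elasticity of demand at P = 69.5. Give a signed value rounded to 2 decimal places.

dD/dP = −0.0232·D = -163.03. At P = 69.5, D = 7027.15.
Ed = (dD/dP)·(P/D) = (-163.03) × (69.5/7027.15) = -1.6124

-1.61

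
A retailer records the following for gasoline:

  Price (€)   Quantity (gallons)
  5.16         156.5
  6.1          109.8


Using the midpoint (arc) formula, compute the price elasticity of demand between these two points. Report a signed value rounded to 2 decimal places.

-2.10

%ΔQ = (109.8 − 156.5) / [(156.5 + 109.8)/2] = -46.7/133.15 = -0.350732…
%ΔP = (6.1 − 5.16) / [(5.16 + 6.1)/2] = 0.94/5.63 = 0.166962…
Arc Ed = %ΔQ / %ΔP = (-46.7/133.15) / (0.94/5.63) = -2.1006…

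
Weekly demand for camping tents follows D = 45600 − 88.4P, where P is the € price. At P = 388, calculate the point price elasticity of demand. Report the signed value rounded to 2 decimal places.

dD/dP = −88.4. At P = 388, D = 45600 − 88.4(388) = 11300.8.
Ed = (dD/dP)·(P/D) = −88.4 × (388/11300.8) = -3.0351…

-3.04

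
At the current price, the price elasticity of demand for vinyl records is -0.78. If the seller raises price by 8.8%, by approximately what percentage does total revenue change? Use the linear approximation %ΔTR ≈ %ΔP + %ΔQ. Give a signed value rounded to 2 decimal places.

+1.94%

%ΔQ ≈ Ed × %ΔP = (-0.78) × (+8.8%) = -6.8640%
%ΔTR ≈ %ΔP + %ΔQ = (+8.8%) + (-6.8640%) = +1.9360%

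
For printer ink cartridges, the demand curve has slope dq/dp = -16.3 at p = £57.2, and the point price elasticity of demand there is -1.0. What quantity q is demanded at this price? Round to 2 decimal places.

Ed = (dq/dp)·(p/q) ⇒ q = (dq/dp)·p/Ed = (-16.3)·57.2/(-1.0) = 932.36

932.36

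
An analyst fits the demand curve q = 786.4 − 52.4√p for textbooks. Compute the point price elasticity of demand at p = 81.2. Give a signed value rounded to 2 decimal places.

dq/dp = −52.4/(2√p) = -2.90752. At p = 81.2, q = 314.218.
Ed = (dq/dp)·(p/q) = (-2.90752) × (81.2/314.218) = -0.7513…

-0.75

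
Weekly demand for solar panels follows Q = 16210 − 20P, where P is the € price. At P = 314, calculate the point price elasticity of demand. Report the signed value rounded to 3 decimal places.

-0.632

dQ/dP = −20. At P = 314, Q = 16210 − 20(314) = 9930.
Ed = (dQ/dP)·(P/Q) = −20 × (314/9930) = -0.63242…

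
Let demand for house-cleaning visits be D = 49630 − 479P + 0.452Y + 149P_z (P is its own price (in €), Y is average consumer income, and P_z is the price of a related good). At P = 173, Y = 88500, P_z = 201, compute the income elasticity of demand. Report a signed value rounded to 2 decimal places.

At the given values, D = 49630 − 479(173) + 0.452(88500) + 149(201) = 36714.
∂D/∂Y = 0.452.
E = (0.452) × (88500/36714) = 1.0895…

1.09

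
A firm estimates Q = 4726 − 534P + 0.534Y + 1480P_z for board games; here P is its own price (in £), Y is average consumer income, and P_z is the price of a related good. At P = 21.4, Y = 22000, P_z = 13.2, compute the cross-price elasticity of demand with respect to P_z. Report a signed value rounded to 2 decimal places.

At the given values, Q = 4726 − 534(21.4) + 0.534(22000) + 1480(13.2) = 24582.4.
∂Q/∂P_z = 1480.
E = (1480) × (13.2/24582.4) = 0.7947…

0.79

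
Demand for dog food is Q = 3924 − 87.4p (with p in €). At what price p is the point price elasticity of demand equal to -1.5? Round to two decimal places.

26.94

Ed = −87.4p/(3924 − 87.4p). Set this equal to -1.5:
87.4p = 1.5·(3924 − 87.4p) ⇒ 87.4p(1 + 1.5) = 1.5·3924
p = 1.5·3924 / (87.4·2.5) = 26.9382…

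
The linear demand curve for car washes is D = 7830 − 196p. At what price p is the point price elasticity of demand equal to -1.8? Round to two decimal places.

Ed = −196p/(7830 − 196p). Set this equal to -1.8:
196p = 1.8·(7830 − 196p) ⇒ 196p(1 + 1.8) = 1.8·7830
p = 1.8·7830 / (196·2.8) = 25.6814…

25.68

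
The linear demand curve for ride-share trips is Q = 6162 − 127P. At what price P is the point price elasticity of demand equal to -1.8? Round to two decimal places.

31.19

Ed = −127P/(6162 − 127P). Set this equal to -1.8:
127P = 1.8·(6162 − 127P) ⇒ 127P(1 + 1.8) = 1.8·6162
P = 1.8·6162 / (127·2.8) = 31.1912…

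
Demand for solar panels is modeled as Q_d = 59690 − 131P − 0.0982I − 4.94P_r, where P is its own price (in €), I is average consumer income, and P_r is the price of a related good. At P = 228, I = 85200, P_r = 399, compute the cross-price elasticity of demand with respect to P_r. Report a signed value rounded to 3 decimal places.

-0.101

At the given values, Q_d = 59690 − 131(228) − 0.0982(85200) − 4.94(399) = 19484.3.
∂Q_d/∂P_r = -4.94.
E = (-4.94) × (399/19484.3) = -0.10116…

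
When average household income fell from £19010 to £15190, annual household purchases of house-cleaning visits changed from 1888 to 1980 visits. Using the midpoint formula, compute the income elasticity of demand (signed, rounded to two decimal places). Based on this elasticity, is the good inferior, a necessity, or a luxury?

-0.21; inferior

%ΔQ = (1980 − 1888)/[( 1888 + 1980)/2] = 92/1934 = 0.047569…
%ΔIncome = (15190 − 19010)/[( 19010 + 15190)/2] = -3820/17100 = -0.223391…
E_income = (92/1934) / (-3820/17100) = -0.2129…
E_income < 0 ⇒ inferior good.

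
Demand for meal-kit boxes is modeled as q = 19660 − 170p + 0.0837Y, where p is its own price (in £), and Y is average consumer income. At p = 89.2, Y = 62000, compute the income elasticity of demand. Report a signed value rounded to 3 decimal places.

At the given values, q = 19660 − 170(89.2) + 0.0837(62000) = 9685.4.
∂q/∂Y = 0.0837.
E = (0.0837) × (62000/9685.4) = 0.53579…

0.536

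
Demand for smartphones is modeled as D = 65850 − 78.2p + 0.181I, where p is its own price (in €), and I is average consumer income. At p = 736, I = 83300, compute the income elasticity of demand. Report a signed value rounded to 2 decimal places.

0.65

At the given values, D = 65850 − 78.2(736) + 0.181(83300) = 23372.1.
∂D/∂I = 0.181.
E = (0.181) × (83300/23372.1) = 0.6450…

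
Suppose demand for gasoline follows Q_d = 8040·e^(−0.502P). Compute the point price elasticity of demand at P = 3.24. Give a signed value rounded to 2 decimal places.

dQ_d/dP = −0.502·Q_d = -793.576. At P = 3.24, Q_d = 1580.83.
Ed = (dQ_d/dP)·(P/Q_d) = (-793.576) × (3.24/1580.83) = -1.6264…

-1.63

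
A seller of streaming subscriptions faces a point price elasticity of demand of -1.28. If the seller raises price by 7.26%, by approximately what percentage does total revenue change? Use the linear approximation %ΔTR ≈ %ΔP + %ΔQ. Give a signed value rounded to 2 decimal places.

%ΔQ ≈ Ed × %ΔP = (-1.28) × (+7.26%) = -9.2928%
%ΔTR ≈ %ΔP + %ΔQ = (+7.26%) + (-9.2928%) = -2.0328%

-2.03%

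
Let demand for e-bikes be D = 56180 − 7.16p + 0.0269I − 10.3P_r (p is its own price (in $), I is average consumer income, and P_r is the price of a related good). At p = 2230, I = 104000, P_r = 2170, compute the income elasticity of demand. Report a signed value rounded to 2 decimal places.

0.14

At the given values, D = 56180 − 7.16(2230) + 0.0269(104000) − 10.3(2170) = 20659.8.
∂D/∂I = 0.0269.
E = (0.0269) × (104000/20659.8) = 0.1354…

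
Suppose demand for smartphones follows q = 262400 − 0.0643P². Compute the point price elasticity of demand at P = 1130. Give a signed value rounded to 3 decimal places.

dq/dP = −2·0.0643·P = -145.318. At P = 1130, q = 180295.33.
Ed = (dq/dP)·(P/q) = (-145.318) × (1130/180295.33) = -0.91077…

-0.911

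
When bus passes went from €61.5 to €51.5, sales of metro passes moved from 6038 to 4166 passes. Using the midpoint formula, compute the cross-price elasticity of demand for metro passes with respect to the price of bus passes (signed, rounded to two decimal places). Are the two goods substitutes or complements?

2.07; substitutes

%ΔQ_{metro passes} = (4166 − 6038)/avg = -1872/5102 = -0.366914…
%ΔP_{bus passes} = (51.5 − 61.5)/avg = -10/56.5 = -0.176991…
E_cross = (-1872/5102) / (-10/56.5) = 2.0730…
E_cross > 0 ⇒ the goods are substitutes.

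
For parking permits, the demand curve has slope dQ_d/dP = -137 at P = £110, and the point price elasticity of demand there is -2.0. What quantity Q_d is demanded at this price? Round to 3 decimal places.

7535.000

Ed = (dQ_d/dP)·(P/Q_d) ⇒ Q_d = (dQ_d/dP)·P/Ed = (-137)·110/(-2.0) = 7535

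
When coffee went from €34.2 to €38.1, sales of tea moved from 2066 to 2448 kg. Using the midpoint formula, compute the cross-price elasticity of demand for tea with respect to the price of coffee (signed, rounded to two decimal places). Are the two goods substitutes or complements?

%ΔQ_{tea} = (2448 − 2066)/avg = 382/2257 = 0.169251…
%ΔP_{coffee} = (38.1 − 34.2)/avg = 3.9/36.15 = 0.107883…
E_cross = (382/2257) / (3.9/36.15) = 1.5688…
E_cross > 0 ⇒ the goods are substitutes.

1.57; substitutes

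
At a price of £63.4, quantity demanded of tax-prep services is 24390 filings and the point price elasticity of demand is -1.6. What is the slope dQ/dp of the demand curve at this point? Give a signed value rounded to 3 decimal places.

-615.521

Ed = (dQ/dp)·(p/Q) ⇒ dQ/dp = Ed·Q/p = (-1.6)·24390/63.4 = -615.52050…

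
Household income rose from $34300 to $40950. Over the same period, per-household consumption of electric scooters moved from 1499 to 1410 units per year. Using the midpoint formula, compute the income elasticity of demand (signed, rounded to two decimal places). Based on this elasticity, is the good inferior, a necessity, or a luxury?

-0.35; inferior

%ΔQ = (1410 − 1499)/[( 1499 + 1410)/2] = -89/1454.5 = -0.061189…
%ΔIncome = (40950 − 34300)/[( 34300 + 40950)/2] = 6650/37625 = 0.176744…
E_income = (-89/1454.5) / (6650/37625) = -0.3462…
E_income < 0 ⇒ inferior good.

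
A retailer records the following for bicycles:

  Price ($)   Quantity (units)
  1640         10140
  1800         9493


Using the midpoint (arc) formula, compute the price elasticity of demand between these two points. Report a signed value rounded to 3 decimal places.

-0.709

%ΔQ = (9493 − 10140) / [(10140 + 9493)/2] = -647/9816.5 = -0.065909…
%ΔP = (1800 − 1640) / [(1640 + 1800)/2] = 160/1720 = 0.093023…
Arc Ed = %ΔQ / %ΔP = (-647/9816.5) / (160/1720) = -0.70852…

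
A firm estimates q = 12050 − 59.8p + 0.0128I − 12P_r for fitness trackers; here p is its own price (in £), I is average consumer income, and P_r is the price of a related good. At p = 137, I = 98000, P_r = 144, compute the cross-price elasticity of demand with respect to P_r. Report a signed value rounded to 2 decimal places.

-0.51

At the given values, q = 12050 − 59.8(137) + 0.0128(98000) − 12(144) = 3383.8.
∂q/∂P_r = -12.
E = (-12) × (144/3383.8) = -0.5106…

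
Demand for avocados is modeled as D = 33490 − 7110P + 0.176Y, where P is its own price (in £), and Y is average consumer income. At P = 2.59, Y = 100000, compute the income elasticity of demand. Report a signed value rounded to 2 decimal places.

At the given values, D = 33490 − 7110(2.59) + 0.176(100000) = 32675.1.
∂D/∂Y = 0.176.
E = (0.176) × (100000/32675.1) = 0.5386…

0.54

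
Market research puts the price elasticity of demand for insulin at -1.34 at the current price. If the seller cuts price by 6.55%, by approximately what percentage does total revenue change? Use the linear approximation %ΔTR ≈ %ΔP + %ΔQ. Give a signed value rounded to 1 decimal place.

+2.2%

%ΔQ ≈ Ed × %ΔP = (-1.34) × (-6.55%) = +8.7770%
%ΔTR ≈ %ΔP + %ΔQ = (-6.55%) + (+8.7770%) = +2.2270%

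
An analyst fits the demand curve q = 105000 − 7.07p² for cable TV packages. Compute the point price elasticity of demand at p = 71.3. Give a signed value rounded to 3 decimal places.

-1.041

dq/dp = −2·7.07·p = -1008.182. At p = 71.3, q = 69058.3117.
Ed = (dq/dp)·(p/q) = (-1008.182) × (71.3/69058.3117) = -1.04090…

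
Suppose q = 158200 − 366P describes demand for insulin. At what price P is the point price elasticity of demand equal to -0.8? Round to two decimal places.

Ed = −366P/(158200 − 366P). Set this equal to -0.8:
366P = 0.8·(158200 − 366P) ⇒ 366P(1 + 0.8) = 0.8·158200
P = 0.8·158200 / (366·1.8) = 192.1068…

192.11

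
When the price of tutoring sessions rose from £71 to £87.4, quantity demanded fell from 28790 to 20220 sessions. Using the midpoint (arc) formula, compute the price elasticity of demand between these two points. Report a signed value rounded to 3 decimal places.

%ΔQ = (20220 − 28790) / [(28790 + 20220)/2] = -8570/24505 = -0.349724…
%ΔP = (87.4 − 71) / [(71 + 87.4)/2] = 16.4/79.2 = 0.207070…
Arc Ed = %ΔQ / %ΔP = (-8570/24505) / (16.4/79.2) = -1.68891…

-1.689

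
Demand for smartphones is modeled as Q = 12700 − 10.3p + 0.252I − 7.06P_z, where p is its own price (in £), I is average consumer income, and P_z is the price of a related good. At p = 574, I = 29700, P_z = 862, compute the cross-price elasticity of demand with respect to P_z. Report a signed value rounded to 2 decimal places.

-0.74

At the given values, Q = 12700 − 10.3(574) + 0.252(29700) − 7.06(862) = 8186.48.
∂Q/∂P_z = -7.06.
E = (-7.06) × (862/8186.48) = -0.7433…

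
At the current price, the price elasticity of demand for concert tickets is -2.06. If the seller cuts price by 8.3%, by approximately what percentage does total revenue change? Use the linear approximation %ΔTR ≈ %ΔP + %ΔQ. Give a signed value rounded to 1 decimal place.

%ΔQ ≈ Ed × %ΔP = (-2.06) × (-8.3%) = +17.0980%
%ΔTR ≈ %ΔP + %ΔQ = (-8.3%) + (+17.0980%) = +8.7980%

+8.8%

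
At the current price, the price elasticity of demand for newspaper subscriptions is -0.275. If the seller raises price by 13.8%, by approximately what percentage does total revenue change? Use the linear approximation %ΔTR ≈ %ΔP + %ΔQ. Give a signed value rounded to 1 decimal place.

+10.0%

%ΔQ ≈ Ed × %ΔP = (-0.275) × (+13.8%) = -3.7950%
%ΔTR ≈ %ΔP + %ΔQ = (+13.8%) + (-3.7950%) = +10.0050%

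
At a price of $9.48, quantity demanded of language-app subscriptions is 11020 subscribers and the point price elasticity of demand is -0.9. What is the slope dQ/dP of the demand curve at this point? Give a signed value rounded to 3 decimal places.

-1046.203

Ed = (dQ/dP)·(P/Q) ⇒ dQ/dP = Ed·Q/P = (-0.9)·11020/9.48 = -1046.20253…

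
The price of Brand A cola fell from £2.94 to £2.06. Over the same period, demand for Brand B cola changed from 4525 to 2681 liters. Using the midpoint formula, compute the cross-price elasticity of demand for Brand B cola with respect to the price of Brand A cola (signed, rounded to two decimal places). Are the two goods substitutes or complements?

%ΔQ_{Brand B cola} = (2681 − 4525)/avg = -1844/3603 = -0.511795…
%ΔP_{Brand A cola} = (2.06 − 2.94)/avg = -0.88/2.5 = -0.352
E_cross = (-1844/3603) / (-0.88/2.5) = 1.4539…
E_cross > 0 ⇒ the goods are substitutes.

1.45; substitutes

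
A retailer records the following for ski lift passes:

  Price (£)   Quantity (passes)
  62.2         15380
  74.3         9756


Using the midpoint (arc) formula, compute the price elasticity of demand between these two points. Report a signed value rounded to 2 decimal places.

-2.52

%ΔQ = (9756 − 15380) / [(15380 + 9756)/2] = -5624/12568 = -0.447485…
%ΔP = (74.3 − 62.2) / [(62.2 + 74.3)/2] = 12.1/68.25 = 0.177289…
Arc Ed = %ΔQ / %ΔP = (-5624/12568) / (12.1/68.25) = -2.5240…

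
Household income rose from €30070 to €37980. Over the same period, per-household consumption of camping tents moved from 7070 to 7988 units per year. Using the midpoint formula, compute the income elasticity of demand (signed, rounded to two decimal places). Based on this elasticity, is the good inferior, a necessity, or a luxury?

%ΔQ = (7988 − 7070)/[( 7070 + 7988)/2] = 918/7529 = 0.121928…
%ΔIncome = (37980 − 30070)/[( 30070 + 37980)/2] = 7910/34025 = 0.232476…
E_income = (918/7529) / (7910/34025) = 0.5244…
0 < E_income < 1 ⇒ normal good, necessity.

0.52; necessity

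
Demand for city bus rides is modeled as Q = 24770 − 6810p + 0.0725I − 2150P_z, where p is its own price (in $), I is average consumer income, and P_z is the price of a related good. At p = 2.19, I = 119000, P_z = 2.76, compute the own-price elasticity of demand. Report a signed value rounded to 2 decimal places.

At the given values, Q = 24770 − 6810(2.19) + 0.0725(119000) − 2150(2.76) = 12549.6.
∂Q/∂p = −6810.
E = (-6810) × (2.19/12549.6) = -1.1883…

-1.19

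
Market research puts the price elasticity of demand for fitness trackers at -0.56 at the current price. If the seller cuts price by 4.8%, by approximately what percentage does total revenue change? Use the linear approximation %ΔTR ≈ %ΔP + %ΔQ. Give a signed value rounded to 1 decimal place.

%ΔQ ≈ Ed × %ΔP = (-0.56) × (-4.8%) = +2.6880%
%ΔTR ≈ %ΔP + %ΔQ = (-4.8%) + (+2.6880%) = -2.1120%

-2.1%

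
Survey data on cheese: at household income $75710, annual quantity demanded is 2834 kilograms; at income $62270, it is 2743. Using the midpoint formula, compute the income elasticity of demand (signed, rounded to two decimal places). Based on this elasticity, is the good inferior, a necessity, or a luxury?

0.17; necessity

%ΔQ = (2743 − 2834)/[( 2834 + 2743)/2] = -91/2788.5 = -0.032634…
%ΔIncome = (62270 − 75710)/[( 75710 + 62270)/2] = -13440/68990 = -0.194810…
E_income = (-91/2788.5) / (-13440/68990) = 0.1675…
0 < E_income < 1 ⇒ normal good, necessity.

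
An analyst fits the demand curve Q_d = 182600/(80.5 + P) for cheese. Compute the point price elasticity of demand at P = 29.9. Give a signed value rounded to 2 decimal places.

dQ_d/dP = −182600/(80.5 + P)² = -14.9818. At P = 29.9, Q_d = 1653.99.
Ed = (dQ_d/dP)·(P/Q_d) = (-14.9818) × (29.9/1653.99) = -0.2708…

-0.27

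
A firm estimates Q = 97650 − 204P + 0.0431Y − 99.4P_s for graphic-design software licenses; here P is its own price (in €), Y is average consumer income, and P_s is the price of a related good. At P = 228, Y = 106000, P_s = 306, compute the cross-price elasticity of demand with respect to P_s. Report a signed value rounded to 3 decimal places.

At the given values, Q = 97650 − 204(228) + 0.0431(106000) − 99.4(306) = 25290.2.
∂Q/∂P_s = -99.4.
E = (-99.4) × (306/25290.2) = -1.20269…

-1.203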